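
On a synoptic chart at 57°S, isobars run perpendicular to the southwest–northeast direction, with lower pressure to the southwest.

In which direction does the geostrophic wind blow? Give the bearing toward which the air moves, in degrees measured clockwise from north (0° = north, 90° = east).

135°

The pressure-gradient force points toward the southwest (bearing 225°).
Geostrophic balance: in the Southern Hemisphere the Coriolis force deflects motion to the left, so the geostrophic wind blows 90° to the left of the pressure-gradient force (low pressure on the right).
Rotating 225° by 90° counterclockwise gives 135° — the wind blows toward the southeast.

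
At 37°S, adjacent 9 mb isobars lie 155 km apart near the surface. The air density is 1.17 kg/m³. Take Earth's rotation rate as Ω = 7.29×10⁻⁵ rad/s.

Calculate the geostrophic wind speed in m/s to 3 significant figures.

56.6 m/s

Coriolis parameter at 37°S:
f = 2Ω sin φ = 2 × 7.29×10⁻⁵ × sin 37° = 8.77×10⁻⁵ s⁻¹
Pressure gradient: |∂P/∂n| = 900 Pa / 155000 m = 5.81×10⁻³ Pa/m
Geostrophic balance (pressure-gradient force = Coriolis force):
V_g = (1/(fρ)) |∂P/∂n| = 5.81×10⁻³ / (8.77×10⁻⁵ × 1.17) = 56.6 m/s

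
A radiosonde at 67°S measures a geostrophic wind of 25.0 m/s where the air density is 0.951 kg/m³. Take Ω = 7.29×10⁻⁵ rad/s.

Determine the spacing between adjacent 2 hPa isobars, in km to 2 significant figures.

63 km

Coriolis parameter at 67°S:
f = 2Ω sin φ = 2 × 7.29×10⁻⁵ × sin 67° = 1.34×10⁻⁴ s⁻¹
Geostrophic balance rearranged: |∂P/∂n| = f ρ V_g
|∂P/∂n| = 1.34×10⁻⁴ × 0.951 × 25.0 = 3.19×10⁻³ Pa/m
Isobar spacing: Δn = ΔP/|∂P/∂n| = 200 Pa / 3.19×10⁻³ Pa/m = 62680 m ≈ 63 km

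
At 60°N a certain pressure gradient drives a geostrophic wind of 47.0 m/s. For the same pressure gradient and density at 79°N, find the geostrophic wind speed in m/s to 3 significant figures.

With the same pressure gradient and density, V_g ∝ 1/f ∝ 1/sin φ.
V₂ = V₁ · sin φ₁ / sin φ₂ = 47.0 × sin 60° / sin 79°
V₂ = 47.0 × 0.8660/0.9816 = 41.5 m/s

41.5 m/s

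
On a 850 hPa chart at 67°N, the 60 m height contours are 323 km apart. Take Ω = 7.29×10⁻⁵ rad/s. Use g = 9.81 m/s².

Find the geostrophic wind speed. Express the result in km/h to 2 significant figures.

Coriolis parameter at 67°N:
f = 2Ω sin φ = 2 × 7.29×10⁻⁵ × sin 67° = 1.34×10⁻⁴ s⁻¹
Height gradient: |∂Z/∂n| = 60 m / 323000 m = 1.86×10⁻⁴
On a pressure surface, geostrophic balance gives V_g = (g/f)|∂Z/∂n|:
V_g = 9.81 × 1.86×10⁻⁴ / 1.34×10⁻⁴ = 13.6 m/s
Converting: 13.6 m/s × 3.6 = 49 km/h

49 km/h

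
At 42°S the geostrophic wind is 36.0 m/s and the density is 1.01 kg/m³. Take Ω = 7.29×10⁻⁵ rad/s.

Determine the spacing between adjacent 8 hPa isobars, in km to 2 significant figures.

230 km

Coriolis parameter at 42°S:
f = 2Ω sin φ = 2 × 7.29×10⁻⁵ × sin 42° = 9.76×10⁻⁵ s⁻¹
Geostrophic balance rearranged: |∂P/∂n| = f ρ V_g
|∂P/∂n| = 9.76×10⁻⁵ × 1.01 × 36.0 = 3.55×10⁻³ Pa/m
Isobar spacing: Δn = ΔP/|∂P/∂n| = 800 Pa / 3.55×10⁻³ Pa/m = 225527 m ≈ 230 km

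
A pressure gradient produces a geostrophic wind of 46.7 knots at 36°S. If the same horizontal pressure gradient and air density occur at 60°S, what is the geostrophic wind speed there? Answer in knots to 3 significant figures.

With the same pressure gradient and density, V_g ∝ 1/f ∝ 1/sin φ.
V₂ = V₁ · sin φ₁ / sin φ₂ = 46.7 × sin 36° / sin 60°
V₂ = 46.7 × 0.5878/0.8660 = 31.7 knots

31.7 knots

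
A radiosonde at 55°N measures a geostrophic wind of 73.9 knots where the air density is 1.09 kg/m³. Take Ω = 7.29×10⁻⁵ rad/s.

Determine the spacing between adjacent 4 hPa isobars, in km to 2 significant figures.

Coriolis parameter at 55°N:
f = 2Ω sin φ = 2 × 7.29×10⁻⁵ × sin 55° = 1.19×10⁻⁴ s⁻¹
Wind speed in SI: 73.9 knots = 38.0 m/s
Geostrophic balance rearranged: |∂P/∂n| = f ρ V_g
|∂P/∂n| = 1.19×10⁻⁴ × 1.09 × 38.0 = 4.95×10⁻³ Pa/m
Isobar spacing: Δn = ΔP/|∂P/∂n| = 400 Pa / 4.95×10⁻³ Pa/m = 80822 m ≈ 81 km

81 km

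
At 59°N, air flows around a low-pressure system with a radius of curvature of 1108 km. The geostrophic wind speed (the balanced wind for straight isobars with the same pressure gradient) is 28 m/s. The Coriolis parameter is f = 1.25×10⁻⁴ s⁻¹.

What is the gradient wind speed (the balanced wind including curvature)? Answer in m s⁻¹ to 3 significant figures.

Around a low, centrifugal force acts outward with Coriolis, so pressure-gradient force balances both:
(1/ρ)|∂P/∂n| = fV + V²/R  →  V² + fR·V − fR·V_g = 0
With fR = 1.25×10⁻⁴ × 1108×10³ m = 138 m/s:
V = [−fR + √((fR)² + 4 fR V_g)]/2 = [−138 + √(138² + 4×138×28)]/2 = 23.9 m/s
Subgeostrophic (V < V_g = 28 m/s), as expected around a low.

23.9 m s⁻¹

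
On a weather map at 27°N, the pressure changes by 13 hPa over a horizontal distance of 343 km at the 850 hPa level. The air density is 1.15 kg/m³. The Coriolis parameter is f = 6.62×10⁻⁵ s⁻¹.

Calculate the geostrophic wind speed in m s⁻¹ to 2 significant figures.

Pressure gradient: |∂P/∂n| = 1300 Pa / 343000 m = 3.79×10⁻³ Pa/m
Geostrophic balance (pressure-gradient force = Coriolis force):
V_g = (1/(fρ)) |∂P/∂n| = 3.79×10⁻³ / (6.62×10⁻⁵ × 1.15) = 49.8 m/s

50 m s⁻¹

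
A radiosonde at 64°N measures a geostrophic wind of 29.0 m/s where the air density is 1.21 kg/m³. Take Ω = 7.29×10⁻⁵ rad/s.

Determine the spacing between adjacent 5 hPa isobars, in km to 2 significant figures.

110 km

Coriolis parameter at 64°N:
f = 2Ω sin φ = 2 × 7.29×10⁻⁵ × sin 64° = 1.31×10⁻⁴ s⁻¹
Geostrophic balance rearranged: |∂P/∂n| = f ρ V_g
|∂P/∂n| = 1.31×10⁻⁴ × 1.21 × 29.0 = 4.60×10⁻³ Pa/m
Isobar spacing: Δn = ΔP/|∂P/∂n| = 500 Pa / 4.60×10⁻³ Pa/m = 108735 m ≈ 110 km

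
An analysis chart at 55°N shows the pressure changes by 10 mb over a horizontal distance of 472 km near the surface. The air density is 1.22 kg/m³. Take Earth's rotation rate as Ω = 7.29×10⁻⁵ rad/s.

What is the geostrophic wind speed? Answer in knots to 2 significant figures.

28 knots

Coriolis parameter at 55°N:
f = 2Ω sin φ = 2 × 7.29×10⁻⁵ × sin 55° = 1.19×10⁻⁴ s⁻¹
Pressure gradient: |∂P/∂n| = 1000 Pa / 472000 m = 2.12×10⁻³ Pa/m
Geostrophic balance (pressure-gradient force = Coriolis force):
V_g = (1/(fρ)) |∂P/∂n| = 2.12×10⁻³ / (1.19×10⁻⁴ × 1.22) = 14.5 m/s
Converting: 14.5 m/s × 1.944 = 28 knots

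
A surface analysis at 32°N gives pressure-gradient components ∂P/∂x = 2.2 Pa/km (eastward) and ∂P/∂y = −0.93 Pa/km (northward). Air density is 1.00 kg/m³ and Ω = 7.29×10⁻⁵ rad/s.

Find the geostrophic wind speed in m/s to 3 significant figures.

Coriolis parameter at 32°N:
f = 2Ω sin φ = 2 × 7.29×10⁻⁵ × sin 32° = 7.73×10⁻⁵ s⁻¹
Component geostrophic relations (x east, y north):
u_g = −(1/(fρ)) ∂P/∂y,  v_g = (1/(fρ)) ∂P/∂x
u_g = −(−0.93×10⁻³)/(7.73×10⁻⁵ × 1.00) = 12.0 m/s;  v_g = (2.2×10⁻³)/(7.73×10⁻⁵ × 1.00) = 28.5 m/s
|V_g| = √(u_g² + v_g²) = 30.9 m/s

30.9 m/s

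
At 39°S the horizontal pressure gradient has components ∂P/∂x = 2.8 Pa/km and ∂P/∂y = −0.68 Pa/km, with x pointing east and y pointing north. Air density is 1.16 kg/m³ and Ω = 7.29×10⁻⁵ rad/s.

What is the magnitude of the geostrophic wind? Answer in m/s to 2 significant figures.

27 m/s

Coriolis parameter at 39°S:
f = 2Ω sin φ = 2 × 7.29×10⁻⁵ × sin 39° = 9.18×10⁻⁵ s⁻¹
In the Southern Hemisphere f is negative: f = −9.18×10⁻⁵ s⁻¹.
Component geostrophic relations (x east, y north):
u_g = −(1/(fρ)) ∂P/∂y,  v_g = (1/(fρ)) ∂P/∂x
u_g = −(−0.68×10⁻³)/(−9.18×10⁻⁵ × 1.16) = −6.39 m/s;  v_g = (2.8×10⁻³)/(−9.18×10⁻⁵ × 1.16) = −26.3 m/s
|V_g| = √(u_g² + v_g²) = 27.1 m/s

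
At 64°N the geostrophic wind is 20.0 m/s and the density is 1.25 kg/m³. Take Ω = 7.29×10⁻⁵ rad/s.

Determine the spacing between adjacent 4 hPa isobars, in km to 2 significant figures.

Coriolis parameter at 64°N:
f = 2Ω sin φ = 2 × 7.29×10⁻⁵ × sin 64° = 1.31×10⁻⁴ s⁻¹
Geostrophic balance rearranged: |∂P/∂n| = f ρ V_g
|∂P/∂n| = 1.31×10⁻⁴ × 1.25 × 20.0 = 3.28×10⁻³ Pa/m
Isobar spacing: Δn = ΔP/|∂P/∂n| = 400 Pa / 3.28×10⁻³ Pa/m = 122096 m ≈ 120 km

120 km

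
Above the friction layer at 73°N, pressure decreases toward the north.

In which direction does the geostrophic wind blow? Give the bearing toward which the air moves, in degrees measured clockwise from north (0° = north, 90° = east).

The pressure-gradient force points toward the north (bearing 000°).
Geostrophic balance: in the Northern Hemisphere the Coriolis force deflects motion to the right, so the geostrophic wind blows 90° to the right of the pressure-gradient force (low pressure on the left).
Rotating 000° by 90° clockwise gives 090° — the wind blows toward the east.

090°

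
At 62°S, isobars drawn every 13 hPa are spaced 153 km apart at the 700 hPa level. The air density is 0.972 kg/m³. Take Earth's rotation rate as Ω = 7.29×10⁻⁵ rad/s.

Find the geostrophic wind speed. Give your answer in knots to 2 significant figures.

130 knots

Coriolis parameter at 62°S:
f = 2Ω sin φ = 2 × 7.29×10⁻⁵ × sin 62° = 1.29×10⁻⁴ s⁻¹
Pressure gradient: |∂P/∂n| = 1300 Pa / 153000 m = 8.50×10⁻³ Pa/m
Geostrophic balance (pressure-gradient force = Coriolis force):
V_g = (1/(fρ)) |∂P/∂n| = 8.50×10⁻³ / (1.29×10⁻⁴ × 0.972) = 67.9 m/s
Converting: 67.9 m/s × 1.944 = 130 knots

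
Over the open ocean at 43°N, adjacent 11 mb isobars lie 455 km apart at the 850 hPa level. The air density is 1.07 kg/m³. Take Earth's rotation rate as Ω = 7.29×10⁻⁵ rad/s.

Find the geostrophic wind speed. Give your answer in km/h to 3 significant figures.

81.8 km/h

Coriolis parameter at 43°N:
f = 2Ω sin φ = 2 × 7.29×10⁻⁵ × sin 43° = 9.94×10⁻⁵ s⁻¹
Pressure gradient: |∂P/∂n| = 1100 Pa / 455000 m = 2.42×10⁻³ Pa/m
Geostrophic balance (pressure-gradient force = Coriolis force):
V_g = (1/(fρ)) |∂P/∂n| = 2.42×10⁻³ / (9.94×10⁻⁵ × 1.07) = 22.7 m/s
Converting: 22.7 m/s × 3.6 = 81.8 km/h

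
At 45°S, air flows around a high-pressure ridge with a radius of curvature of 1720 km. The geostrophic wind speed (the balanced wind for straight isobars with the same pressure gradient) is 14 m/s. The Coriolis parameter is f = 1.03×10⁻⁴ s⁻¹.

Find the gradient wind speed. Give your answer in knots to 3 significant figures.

29.8 knots

Around a high, pressure-gradient force acts outward with centrifugal, so Coriolis balances both:
fV = (1/ρ)|∂P/∂n| + V²/R  →  V² − fR·V + fR·V_g = 0
With fR = 1.03×10⁻⁴ × 1720×10³ m = 177 m/s:
V = [fR − √((fR)² − 4 fR V_g)]/2 = [177 − √(177² − 4×177×14)]/2 = 15.3 m/s
Supergeostrophic (V > V_g = 14 m/s), as expected around a high.
Converting: 15.3 m/s × 1.944 = 29.8 knots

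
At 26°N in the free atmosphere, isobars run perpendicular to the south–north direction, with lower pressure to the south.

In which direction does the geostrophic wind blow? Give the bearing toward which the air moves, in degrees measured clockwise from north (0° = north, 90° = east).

270°

The pressure-gradient force points toward the south (bearing 180°).
Geostrophic balance: in the Northern Hemisphere the Coriolis force deflects motion to the right, so the geostrophic wind blows 90° to the right of the pressure-gradient force (low pressure on the left).
Rotating 180° by 90° clockwise gives 270° — the wind blows toward the west.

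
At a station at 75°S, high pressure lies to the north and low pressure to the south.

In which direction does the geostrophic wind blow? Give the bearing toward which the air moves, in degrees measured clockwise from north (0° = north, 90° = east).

090°

The pressure-gradient force points toward the south (bearing 180°).
Geostrophic balance: in the Southern Hemisphere the Coriolis force deflects motion to the left, so the geostrophic wind blows 90° to the left of the pressure-gradient force (low pressure on the right).
Rotating 180° by 90° counterclockwise gives 090° — the wind blows toward the east.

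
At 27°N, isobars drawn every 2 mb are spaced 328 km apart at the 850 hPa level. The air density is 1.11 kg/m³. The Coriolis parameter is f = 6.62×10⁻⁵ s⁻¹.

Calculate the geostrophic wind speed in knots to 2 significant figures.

Pressure gradient: |∂P/∂n| = 200 Pa / 328000 m = 6.10×10⁻⁴ Pa/m
Geostrophic balance (pressure-gradient force = Coriolis force):
V_g = (1/(fρ)) |∂P/∂n| = 6.10×10⁻⁴ / (6.62×10⁻⁵ × 1.11) = 8.30 m/s
Converting: 8.30 m/s × 1.944 = 16 knots

16 knots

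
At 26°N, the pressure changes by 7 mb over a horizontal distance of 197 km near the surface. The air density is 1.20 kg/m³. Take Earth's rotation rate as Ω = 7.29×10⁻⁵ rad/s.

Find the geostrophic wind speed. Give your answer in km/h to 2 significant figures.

Coriolis parameter at 26°N:
f = 2Ω sin φ = 2 × 7.29×10⁻⁵ × sin 26° = 6.39×10⁻⁵ s⁻¹
Pressure gradient: |∂P/∂n| = 700 Pa / 197000 m = 3.55×10⁻³ Pa/m
Geostrophic balance (pressure-gradient force = Coriolis force):
V_g = (1/(fρ)) |∂P/∂n| = 3.55×10⁻³ / (6.39×10⁻⁵ × 1.20) = 46.3 m/s
Converting: 46.3 m/s × 3.6 = 170 km/h

170 km/h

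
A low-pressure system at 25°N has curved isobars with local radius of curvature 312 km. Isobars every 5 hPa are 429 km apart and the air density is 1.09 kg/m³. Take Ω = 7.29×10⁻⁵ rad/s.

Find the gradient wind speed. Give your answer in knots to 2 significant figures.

Coriolis parameter at 25°N:
f = 2Ω sin φ = 2 × 7.29×10⁻⁵ × sin 25° = 6.16×10⁻⁵ s⁻¹
Pressure gradient: |∂P/∂n| = 500 Pa / 429000 m = 1.17×10⁻³ Pa/m
Geostrophic speed: V_g = |∂P/∂n|/(fρ) = 1.17×10⁻³/(6.16×10⁻⁵ × 1.09) = 17.4 m/s
Around a low, centrifugal force acts outward with Coriolis, so pressure-gradient force balances both:
(1/ρ)|∂P/∂n| = fV + V²/R  →  V² + fR·V − fR·V_g = 0
With fR = 6.16×10⁻⁵ × 312×10³ m = 19.2 m/s:
V = [−fR + √((fR)² + 4 fR V_g)]/2 = [−19.2 + √(19.2² + 4×19.2×17.4)]/2 = 11 m/s
Subgeostrophic (V < V_g = 17.4 m/s), as expected around a low.
Converting: 11 m/s × 1.944 = 21 knots

21 knots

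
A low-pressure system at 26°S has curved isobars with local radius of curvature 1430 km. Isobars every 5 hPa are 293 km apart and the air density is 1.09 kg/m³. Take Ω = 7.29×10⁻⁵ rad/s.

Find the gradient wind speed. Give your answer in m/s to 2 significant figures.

20 m/s

Coriolis parameter at 26°S:
f = 2Ω sin φ = 2 × 7.29×10⁻⁵ × sin 26° = 6.39×10⁻⁵ s⁻¹
Pressure gradient: |∂P/∂n| = 500 Pa / 293000 m = 1.71×10⁻³ Pa/m
Geostrophic speed: V_g = |∂P/∂n|/(fρ) = 1.71×10⁻³/(6.39×10⁻⁵ × 1.09) = 24.5 m/s
Around a low, centrifugal force acts outward with Coriolis, so pressure-gradient force balances both:
(1/ρ)|∂P/∂n| = fV + V²/R  →  V² + fR·V − fR·V_g = 0
With fR = 6.39×10⁻⁵ × 1430×10³ m = 91.4 m/s:
V = [−fR + √((fR)² + 4 fR V_g)]/2 = [−91.4 + √(91.4² + 4×91.4×24.5)]/2 = 20.1 m/s
Subgeostrophic (V < V_g = 24.5 m/s), as expected around a low.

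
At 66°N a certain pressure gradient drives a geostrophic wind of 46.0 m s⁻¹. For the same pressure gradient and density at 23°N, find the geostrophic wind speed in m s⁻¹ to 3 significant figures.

108 m s⁻¹

With the same pressure gradient and density, V_g ∝ 1/f ∝ 1/sin φ.
V₂ = V₁ · sin φ₁ / sin φ₂ = 46.0 × sin 66° / sin 23°
V₂ = 46.0 × 0.9135/0.3907 = 108 m s⁻¹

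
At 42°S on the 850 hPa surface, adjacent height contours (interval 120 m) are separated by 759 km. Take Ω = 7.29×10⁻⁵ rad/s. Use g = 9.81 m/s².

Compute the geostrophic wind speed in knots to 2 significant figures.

Coriolis parameter at 42°S:
f = 2Ω sin φ = 2 × 7.29×10⁻⁵ × sin 42° = 9.76×10⁻⁵ s⁻¹
Height gradient: |∂Z/∂n| = 120 m / 759000 m = 1.58×10⁻⁴
On a pressure surface, geostrophic balance gives V_g = (g/f)|∂Z/∂n|:
V_g = 9.81 × 1.58×10⁻⁴ / 9.76×10⁻⁵ = 15.9 m/s
Converting: 15.9 m/s × 1.944 = 31 knots

31 knots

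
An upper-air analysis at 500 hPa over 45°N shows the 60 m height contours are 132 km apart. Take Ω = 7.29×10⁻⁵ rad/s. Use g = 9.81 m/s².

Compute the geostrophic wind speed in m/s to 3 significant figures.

Coriolis parameter at 45°N:
f = 2Ω sin φ = 2 × 7.29×10⁻⁵ × sin 45° = 1.03×10⁻⁴ s⁻¹
Height gradient: |∂Z/∂n| = 60 m / 132000 m = 4.55×10⁻⁴
On a pressure surface, geostrophic balance gives V_g = (g/f)|∂Z/∂n|:
V_g = 9.81 × 4.55×10⁻⁴ / 1.03×10⁻⁴ = 43.3 m/s

43.3 m/s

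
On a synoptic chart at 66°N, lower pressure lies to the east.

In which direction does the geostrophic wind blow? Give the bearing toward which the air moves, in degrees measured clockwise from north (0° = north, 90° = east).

180°

The pressure-gradient force points toward the east (bearing 090°).
Geostrophic balance: in the Northern Hemisphere the Coriolis force deflects motion to the right, so the geostrophic wind blows 90° to the right of the pressure-gradient force (low pressure on the left).
Rotating 090° by 90° clockwise gives 180° — the wind blows toward the south.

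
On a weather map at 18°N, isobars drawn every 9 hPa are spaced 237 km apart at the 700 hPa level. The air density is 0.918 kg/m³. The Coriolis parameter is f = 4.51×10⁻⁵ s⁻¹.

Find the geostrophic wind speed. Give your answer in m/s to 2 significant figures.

92 m/s

Pressure gradient: |∂P/∂n| = 900 Pa / 237000 m = 3.80×10⁻³ Pa/m
Geostrophic balance (pressure-gradient force = Coriolis force):
V_g = (1/(fρ)) |∂P/∂n| = 3.80×10⁻³ / (4.51×10⁻⁵ × 0.918) = 91.7 m/s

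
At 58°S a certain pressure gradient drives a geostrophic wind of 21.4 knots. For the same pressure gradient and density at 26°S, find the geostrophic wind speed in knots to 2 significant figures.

With the same pressure gradient and density, V_g ∝ 1/f ∝ 1/sin φ.
V₂ = V₁ · sin φ₁ / sin φ₂ = 21.4 × sin 58° / sin 26°
V₂ = 21.4 × 0.8480/0.4384 = 41 knots

41 knots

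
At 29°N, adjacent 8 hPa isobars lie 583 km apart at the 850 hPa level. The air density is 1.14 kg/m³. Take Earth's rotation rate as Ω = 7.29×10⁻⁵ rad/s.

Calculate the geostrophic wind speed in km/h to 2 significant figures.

Coriolis parameter at 29°N:
f = 2Ω sin φ = 2 × 7.29×10⁻⁵ × sin 29° = 7.07×10⁻⁵ s⁻¹
Pressure gradient: |∂P/∂n| = 800 Pa / 583000 m = 1.37×10⁻³ Pa/m
Geostrophic balance (pressure-gradient force = Coriolis force):
V_g = (1/(fρ)) |∂P/∂n| = 1.37×10⁻³ / (7.07×10⁻⁵ × 1.14) = 17.0 m/s
Converting: 17.0 m/s × 3.6 = 61 km/h

61 km/h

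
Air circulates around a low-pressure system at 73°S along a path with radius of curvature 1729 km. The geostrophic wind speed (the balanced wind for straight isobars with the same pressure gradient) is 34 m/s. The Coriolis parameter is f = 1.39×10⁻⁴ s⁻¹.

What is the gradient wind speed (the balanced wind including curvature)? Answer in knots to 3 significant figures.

58.7 knots

Around a low, centrifugal force acts outward with Coriolis, so pressure-gradient force balances both:
(1/ρ)|∂P/∂n| = fV + V²/R  →  V² + fR·V − fR·V_g = 0
With fR = 1.39×10⁻⁴ × 1729×10³ m = 240 m/s:
V = [−fR + √((fR)² + 4 fR V_g)]/2 = [−240 + √(240² + 4×240×34)]/2 = 30.2 m/s
Subgeostrophic (V < V_g = 34 m/s), as expected around a low.
Converting: 30.2 m/s × 1.944 = 58.7 knots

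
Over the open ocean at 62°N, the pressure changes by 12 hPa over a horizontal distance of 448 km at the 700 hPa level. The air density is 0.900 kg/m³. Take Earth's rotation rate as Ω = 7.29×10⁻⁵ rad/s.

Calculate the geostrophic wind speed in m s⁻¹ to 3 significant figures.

Coriolis parameter at 62°N:
f = 2Ω sin φ = 2 × 7.29×10⁻⁵ × sin 62° = 1.29×10⁻⁴ s⁻¹
Pressure gradient: |∂P/∂n| = 1200 Pa / 448000 m = 2.68×10⁻³ Pa/m
Geostrophic balance (pressure-gradient force = Coriolis force):
V_g = (1/(fρ)) |∂P/∂n| = 2.68×10⁻³ / (1.29×10⁻⁴ × 0.900) = 23.1 m/s

23.1 m s⁻¹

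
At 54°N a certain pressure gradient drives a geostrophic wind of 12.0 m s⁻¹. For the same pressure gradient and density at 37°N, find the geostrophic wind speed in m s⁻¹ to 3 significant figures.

With the same pressure gradient and density, V_g ∝ 1/f ∝ 1/sin φ.
V₂ = V₁ · sin φ₁ / sin φ₂ = 12.0 × sin 54° / sin 37°
V₂ = 12.0 × 0.8090/0.6018 = 16.1 m s⁻¹

16.1 m s⁻¹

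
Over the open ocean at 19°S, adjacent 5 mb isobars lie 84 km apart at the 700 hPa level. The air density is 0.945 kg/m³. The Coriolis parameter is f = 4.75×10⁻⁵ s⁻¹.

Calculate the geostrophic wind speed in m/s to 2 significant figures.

Pressure gradient: |∂P/∂n| = 500 Pa / 84000 m = 5.95×10⁻³ Pa/m
Geostrophic balance (pressure-gradient force = Coriolis force):
V_g = (1/(fρ)) |∂P/∂n| = 5.95×10⁻³ / (4.75×10⁻⁵ × 0.945) = 133 m/s

130 m/s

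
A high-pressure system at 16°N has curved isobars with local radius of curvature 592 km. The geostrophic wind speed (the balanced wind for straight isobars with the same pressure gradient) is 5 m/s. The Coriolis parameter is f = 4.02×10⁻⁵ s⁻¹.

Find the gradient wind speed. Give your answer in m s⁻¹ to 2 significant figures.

7.1 m s⁻¹

Around a high, pressure-gradient force acts outward with centrifugal, so Coriolis balances both:
fV = (1/ρ)|∂P/∂n| + V²/R  →  V² − fR·V + fR·V_g = 0
With fR = 4.02×10⁻⁵ × 592×10³ m = 23.8 m/s:
V = [fR − √((fR)² − 4 fR V_g)]/2 = [23.8 − √(23.8² − 4×23.8×5)]/2 = 7.15 m/s
Supergeostrophic (V > V_g = 5 m/s), as expected around a high.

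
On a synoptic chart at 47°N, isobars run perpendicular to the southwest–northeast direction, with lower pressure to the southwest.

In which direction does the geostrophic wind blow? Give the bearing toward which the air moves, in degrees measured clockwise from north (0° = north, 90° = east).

315°

The pressure-gradient force points toward the southwest (bearing 225°).
Geostrophic balance: in the Northern Hemisphere the Coriolis force deflects motion to the right, so the geostrophic wind blows 90° to the right of the pressure-gradient force (low pressure on the left).
Rotating 225° by 90° clockwise gives 315° — the wind blows toward the northwest.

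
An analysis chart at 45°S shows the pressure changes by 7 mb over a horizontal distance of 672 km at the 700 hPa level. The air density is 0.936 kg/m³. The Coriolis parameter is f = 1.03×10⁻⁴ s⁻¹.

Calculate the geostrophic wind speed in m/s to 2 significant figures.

11 m/s

Pressure gradient: |∂P/∂n| = 700 Pa / 672000 m = 1.04×10⁻³ Pa/m
Geostrophic balance (pressure-gradient force = Coriolis force):
V_g = (1/(fρ)) |∂P/∂n| = 1.04×10⁻³ / (1.03×10⁻⁴ × 0.936) = 10.8 m/s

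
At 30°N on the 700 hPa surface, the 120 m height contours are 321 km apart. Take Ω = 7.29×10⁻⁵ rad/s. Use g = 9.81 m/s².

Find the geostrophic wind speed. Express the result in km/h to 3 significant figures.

181 km/h

Coriolis parameter at 30°N:
f = 2Ω sin φ = 2 × 7.29×10⁻⁵ × sin 30° = 7.29×10⁻⁵ s⁻¹
Height gradient: |∂Z/∂n| = 120 m / 321000 m = 3.74×10⁻⁴
On a pressure surface, geostrophic balance gives V_g = (g/f)|∂Z/∂n|:
V_g = 9.81 × 3.74×10⁻⁴ / 7.29×10⁻⁵ = 50.3 m/s
Converting: 50.3 m/s × 3.6 = 181 km/h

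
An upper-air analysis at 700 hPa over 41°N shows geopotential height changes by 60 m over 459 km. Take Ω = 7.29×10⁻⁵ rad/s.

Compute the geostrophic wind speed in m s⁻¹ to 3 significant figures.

13.4 m s⁻¹

Coriolis parameter at 41°N:
f = 2Ω sin φ = 2 × 7.29×10⁻⁵ × sin 41° = 9.57×10⁻⁵ s⁻¹
Height gradient: |∂Z/∂n| = 60 m / 459000 m = 1.31×10⁻⁴
On a pressure surface, geostrophic balance gives V_g = (g/f)|∂Z/∂n|:
V_g = 9.81 × 1.31×10⁻⁴ / 9.57×10⁻⁵ = 13.4 m/s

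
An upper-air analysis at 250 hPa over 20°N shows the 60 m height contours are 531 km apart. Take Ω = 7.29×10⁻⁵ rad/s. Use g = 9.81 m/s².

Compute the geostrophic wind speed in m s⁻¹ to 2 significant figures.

22 m s⁻¹

Coriolis parameter at 20°N:
f = 2Ω sin φ = 2 × 7.29×10⁻⁵ × sin 20° = 4.99×10⁻⁵ s⁻¹
Height gradient: |∂Z/∂n| = 60 m / 531000 m = 1.13×10⁻⁴
On a pressure surface, geostrophic balance gives V_g = (g/f)|∂Z/∂n|:
V_g = 9.81 × 1.13×10⁻⁴ / 4.99×10⁻⁵ = 22.2 m/s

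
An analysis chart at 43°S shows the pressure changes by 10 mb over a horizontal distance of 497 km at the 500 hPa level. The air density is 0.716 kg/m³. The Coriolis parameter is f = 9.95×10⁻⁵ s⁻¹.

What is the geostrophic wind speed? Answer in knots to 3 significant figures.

Pressure gradient: |∂P/∂n| = 1000 Pa / 497000 m = 2.01×10⁻³ Pa/m
Geostrophic balance (pressure-gradient force = Coriolis force):
V_g = (1/(fρ)) |∂P/∂n| = 2.01×10⁻³ / (9.95×10⁻⁵ × 0.716) = 28.2 m/s
Converting: 28.2 m/s × 1.944 = 54.9 knots

54.9 knots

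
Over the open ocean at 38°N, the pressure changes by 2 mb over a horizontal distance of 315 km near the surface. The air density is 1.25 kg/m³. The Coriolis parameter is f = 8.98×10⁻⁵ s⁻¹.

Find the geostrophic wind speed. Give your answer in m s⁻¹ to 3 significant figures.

Pressure gradient: |∂P/∂n| = 200 Pa / 315000 m = 6.35×10⁻⁴ Pa/m
Geostrophic balance (pressure-gradient force = Coriolis force):
V_g = (1/(fρ)) |∂P/∂n| = 6.35×10⁻⁴ / (8.98×10⁻⁵ × 1.25) = 5.66 m/s

5.66 m s⁻¹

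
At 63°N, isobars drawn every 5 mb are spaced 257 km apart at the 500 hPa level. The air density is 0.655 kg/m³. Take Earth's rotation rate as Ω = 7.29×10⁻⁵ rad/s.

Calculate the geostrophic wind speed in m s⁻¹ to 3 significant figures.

Coriolis parameter at 63°N:
f = 2Ω sin φ = 2 × 7.29×10⁻⁵ × sin 63° = 1.30×10⁻⁴ s⁻¹
Pressure gradient: |∂P/∂n| = 500 Pa / 257000 m = 1.95×10⁻³ Pa/m
Geostrophic balance (pressure-gradient force = Coriolis force):
V_g = (1/(fρ)) |∂P/∂n| = 1.95×10⁻³ / (1.30×10⁻⁴ × 0.655) = 22.9 m/s

22.9 m s⁻¹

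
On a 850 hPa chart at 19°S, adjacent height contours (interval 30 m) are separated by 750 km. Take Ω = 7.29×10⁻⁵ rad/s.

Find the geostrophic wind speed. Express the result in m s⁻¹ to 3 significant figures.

Coriolis parameter at 19°S:
f = 2Ω sin φ = 2 × 7.29×10⁻⁵ × sin 19° = 4.75×10⁻⁵ s⁻¹
Height gradient: |∂Z/∂n| = 30 m / 750000 m = 4.00×10⁻⁵
On a pressure surface, geostrophic balance gives V_g = (g/f)|∂Z/∂n|:
V_g = 9.81 × 4.00×10⁻⁵ / 4.75×10⁻⁵ = 8.27 m/s

8.27 m s⁻¹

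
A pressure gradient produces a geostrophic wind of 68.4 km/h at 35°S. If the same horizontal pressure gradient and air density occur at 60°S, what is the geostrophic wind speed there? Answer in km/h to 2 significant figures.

45 km/h

With the same pressure gradient and density, V_g ∝ 1/f ∝ 1/sin φ.
V₂ = V₁ · sin φ₁ / sin φ₂ = 68.4 × sin 35° / sin 60°
V₂ = 68.4 × 0.5736/0.8660 = 45 km/h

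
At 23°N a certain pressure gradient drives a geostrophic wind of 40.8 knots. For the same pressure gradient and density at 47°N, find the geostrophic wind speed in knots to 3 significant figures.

With the same pressure gradient and density, V_g ∝ 1/f ∝ 1/sin φ.
V₂ = V₁ · sin φ₁ / sin φ₂ = 40.8 × sin 23° / sin 47°
V₂ = 40.8 × 0.3907/0.7314 = 21.8 knots

21.8 knots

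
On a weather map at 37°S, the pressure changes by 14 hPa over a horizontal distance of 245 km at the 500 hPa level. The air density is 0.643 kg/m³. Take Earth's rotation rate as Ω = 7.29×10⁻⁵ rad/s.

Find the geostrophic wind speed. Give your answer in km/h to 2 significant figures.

Coriolis parameter at 37°S:
f = 2Ω sin φ = 2 × 7.29×10⁻⁵ × sin 37° = 8.77×10⁻⁵ s⁻¹
Pressure gradient: |∂P/∂n| = 1400 Pa / 245000 m = 5.71×10⁻³ Pa/m
Geostrophic balance (pressure-gradient force = Coriolis force):
V_g = (1/(fρ)) |∂P/∂n| = 5.71×10⁻³ / (8.77×10⁻⁵ × 0.643) = 101 m/s
Converting: 101 m/s × 3.6 = 360 km/h

360 km/h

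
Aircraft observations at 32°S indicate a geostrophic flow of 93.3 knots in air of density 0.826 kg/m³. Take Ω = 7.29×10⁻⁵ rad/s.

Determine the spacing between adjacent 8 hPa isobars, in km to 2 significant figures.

260 km

Coriolis parameter at 32°S:
f = 2Ω sin φ = 2 × 7.29×10⁻⁵ × sin 32° = 7.73×10⁻⁵ s⁻¹
Wind speed in SI: 93.3 knots = 48.0 m/s
Geostrophic balance rearranged: |∂P/∂n| = f ρ V_g
|∂P/∂n| = 7.73×10⁻⁵ × 0.826 × 48.0 = 3.06×10⁻³ Pa/m
Isobar spacing: Δn = ΔP/|∂P/∂n| = 800 Pa / 3.06×10⁻³ Pa/m = 261170 m ≈ 260 km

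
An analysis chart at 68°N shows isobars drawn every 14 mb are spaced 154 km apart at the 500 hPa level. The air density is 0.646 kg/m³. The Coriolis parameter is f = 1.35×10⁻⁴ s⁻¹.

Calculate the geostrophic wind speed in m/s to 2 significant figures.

100 m/s

Pressure gradient: |∂P/∂n| = 1400 Pa / 154000 m = 9.09×10⁻³ Pa/m
Geostrophic balance (pressure-gradient force = Coriolis force):
V_g = (1/(fρ)) |∂P/∂n| = 9.09×10⁻³ / (1.35×10⁻⁴ × 0.646) = 104 m/s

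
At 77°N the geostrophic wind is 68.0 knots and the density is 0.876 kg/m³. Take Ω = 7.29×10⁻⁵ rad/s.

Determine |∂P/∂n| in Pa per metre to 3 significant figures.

4.35×10⁻³ Pa/m

Coriolis parameter at 77°N:
f = 2Ω sin φ = 2 × 7.29×10⁻⁵ × sin 77° = 1.42×10⁻⁴ s⁻¹
Wind speed in SI: 68.0 knots = 35.0 m/s
Geostrophic balance rearranged: |∂P/∂n| = f ρ V_g
|∂P/∂n| = 1.42×10⁻⁴ × 0.876 × 35.0 = 4.35×10⁻³ Pa/m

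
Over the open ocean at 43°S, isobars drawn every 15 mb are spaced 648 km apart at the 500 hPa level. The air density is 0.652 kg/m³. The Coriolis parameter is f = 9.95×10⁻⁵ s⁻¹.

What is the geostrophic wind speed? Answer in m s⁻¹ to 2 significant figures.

Pressure gradient: |∂P/∂n| = 1500 Pa / 648000 m = 2.31×10⁻³ Pa/m
Geostrophic balance (pressure-gradient force = Coriolis force):
V_g = (1/(fρ)) |∂P/∂n| = 2.31×10⁻³ / (9.95×10⁻⁵ × 0.652) = 35.7 m/s

36 m s⁻¹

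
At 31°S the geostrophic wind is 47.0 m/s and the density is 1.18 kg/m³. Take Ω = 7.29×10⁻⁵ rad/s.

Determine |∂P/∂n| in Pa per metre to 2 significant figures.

4.2×10⁻³ Pa/m

Coriolis parameter at 31°S:
f = 2Ω sin φ = 2 × 7.29×10⁻⁵ × sin 31° = 7.51×10⁻⁵ s⁻¹
Geostrophic balance rearranged: |∂P/∂n| = f ρ V_g
|∂P/∂n| = 7.51×10⁻⁵ × 1.18 × 47.0 = 4.16×10⁻³ Pa/m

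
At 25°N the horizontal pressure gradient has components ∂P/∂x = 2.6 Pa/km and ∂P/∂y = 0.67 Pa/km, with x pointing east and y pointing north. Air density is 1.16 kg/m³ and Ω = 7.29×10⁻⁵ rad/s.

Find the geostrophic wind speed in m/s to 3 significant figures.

37.6 m/s

Coriolis parameter at 25°N:
f = 2Ω sin φ = 2 × 7.29×10⁻⁵ × sin 25° = 6.16×10⁻⁵ s⁻¹
Component geostrophic relations (x east, y north):
u_g = −(1/(fρ)) ∂P/∂y,  v_g = (1/(fρ)) ∂P/∂x
u_g = −(0.67×10⁻³)/(6.16×10⁻⁵ × 1.16) = −9.37 m/s;  v_g = (2.6×10⁻³)/(6.16×10⁻⁵ × 1.16) = 36.4 m/s
|V_g| = √(u_g² + v_g²) = 37.6 m/s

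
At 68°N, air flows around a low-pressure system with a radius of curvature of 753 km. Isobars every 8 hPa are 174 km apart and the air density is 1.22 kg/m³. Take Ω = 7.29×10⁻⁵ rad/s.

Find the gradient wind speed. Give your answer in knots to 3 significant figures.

Coriolis parameter at 68°N:
f = 2Ω sin φ = 2 × 7.29×10⁻⁵ × sin 68° = 1.35×10⁻⁴ s⁻¹
Pressure gradient: |∂P/∂n| = 800 Pa / 174000 m = 4.60×10⁻³ Pa/m
Geostrophic speed: V_g = |∂P/∂n|/(fρ) = 4.60×10⁻³/(1.35×10⁻⁴ × 1.22) = 27.9 m/s
Around a low, centrifugal force acts outward with Coriolis, so pressure-gradient force balances both:
(1/ρ)|∂P/∂n| = fV + V²/R  →  V² + fR·V − fR·V_g = 0
With fR = 1.35×10⁻⁴ × 753×10³ m = 102 m/s:
V = [−fR + √((fR)² + 4 fR V_g)]/2 = [−102 + √(102² + 4×102×27.9)]/2 = 22.8 m/s
Subgeostrophic (V < V_g = 27.9 m/s), as expected around a low.
Converting: 22.8 m/s × 1.944 = 44.3 knots

44.3 knots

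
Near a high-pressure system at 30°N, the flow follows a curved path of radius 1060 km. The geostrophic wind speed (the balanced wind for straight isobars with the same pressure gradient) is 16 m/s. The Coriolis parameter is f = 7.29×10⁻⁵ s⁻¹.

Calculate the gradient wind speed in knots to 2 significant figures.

44 knots

Around a high, pressure-gradient force acts outward with centrifugal, so Coriolis balances both:
fV = (1/ρ)|∂P/∂n| + V²/R  →  V² − fR·V + fR·V_g = 0
With fR = 7.29×10⁻⁵ × 1060×10³ m = 77.3 m/s:
V = [fR − √((fR)² − 4 fR V_g)]/2 = [77.3 − √(77.3² − 4×77.3×16)]/2 = 22.6 m/s
Supergeostrophic (V > V_g = 16 m/s), as expected around a high.
Converting: 22.6 m/s × 1.944 = 44 knots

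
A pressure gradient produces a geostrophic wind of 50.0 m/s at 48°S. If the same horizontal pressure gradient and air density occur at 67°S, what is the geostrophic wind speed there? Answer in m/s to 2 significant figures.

40 m/s

With the same pressure gradient and density, V_g ∝ 1/f ∝ 1/sin φ.
V₂ = V₁ · sin φ₁ / sin φ₂ = 50.0 × sin 48° / sin 67°
V₂ = 50.0 × 0.7431/0.9205 = 40 m/s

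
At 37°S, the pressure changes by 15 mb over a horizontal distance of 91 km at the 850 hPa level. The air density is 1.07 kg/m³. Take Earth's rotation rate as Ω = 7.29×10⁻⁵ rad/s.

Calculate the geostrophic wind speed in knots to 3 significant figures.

341 knots

Coriolis parameter at 37°S:
f = 2Ω sin φ = 2 × 7.29×10⁻⁵ × sin 37° = 8.77×10⁻⁵ s⁻¹
Pressure gradient: |∂P/∂n| = 1500 Pa / 91000 m = 1.65×10⁻² Pa/m
Geostrophic balance (pressure-gradient force = Coriolis force):
V_g = (1/(fρ)) |∂P/∂n| = 1.65×10⁻² / (8.77×10⁻⁵ × 1.07) = 176 m/s
Converting: 176 m/s × 1.944 = 341 knots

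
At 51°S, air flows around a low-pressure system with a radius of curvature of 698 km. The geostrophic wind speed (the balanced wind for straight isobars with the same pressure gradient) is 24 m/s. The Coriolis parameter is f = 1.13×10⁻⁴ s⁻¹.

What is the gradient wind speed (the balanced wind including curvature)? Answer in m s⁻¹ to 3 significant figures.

19.3 m s⁻¹

Around a low, centrifugal force acts outward with Coriolis, so pressure-gradient force balances both:
(1/ρ)|∂P/∂n| = fV + V²/R  →  V² + fR·V − fR·V_g = 0
With fR = 1.13×10⁻⁴ × 698×10³ m = 78.9 m/s:
V = [−fR + √((fR)² + 4 fR V_g)]/2 = [−78.9 + √(78.9² + 4×78.9×24)]/2 = 19.3 m/s
Subgeostrophic (V < V_g = 24 m/s), as expected around a low.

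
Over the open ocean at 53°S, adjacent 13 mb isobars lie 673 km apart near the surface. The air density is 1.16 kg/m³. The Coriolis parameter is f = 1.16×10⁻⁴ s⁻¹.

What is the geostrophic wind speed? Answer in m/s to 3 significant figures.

Pressure gradient: |∂P/∂n| = 1300 Pa / 673000 m = 1.93×10⁻³ Pa/m
Geostrophic balance (pressure-gradient force = Coriolis force):
V_g = (1/(fρ)) |∂P/∂n| = 1.93×10⁻³ / (1.16×10⁻⁴ × 1.16) = 14.4 m/s

14.4 m/s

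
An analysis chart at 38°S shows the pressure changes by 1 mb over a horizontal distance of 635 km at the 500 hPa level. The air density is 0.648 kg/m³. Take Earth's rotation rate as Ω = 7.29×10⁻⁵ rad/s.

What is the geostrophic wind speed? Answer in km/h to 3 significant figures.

Coriolis parameter at 38°S:
f = 2Ω sin φ = 2 × 7.29×10⁻⁵ × sin 38° = 8.98×10⁻⁵ s⁻¹
Pressure gradient: |∂P/∂n| = 100 Pa / 635000 m = 1.57×10⁻⁴ Pa/m
Geostrophic balance (pressure-gradient force = Coriolis force):
V_g = (1/(fρ)) |∂P/∂n| = 1.57×10⁻⁴ / (8.98×10⁻⁵ × 0.648) = 2.71 m/s
Converting: 2.71 m/s × 3.6 = 9.75 km/h

9.75 km/h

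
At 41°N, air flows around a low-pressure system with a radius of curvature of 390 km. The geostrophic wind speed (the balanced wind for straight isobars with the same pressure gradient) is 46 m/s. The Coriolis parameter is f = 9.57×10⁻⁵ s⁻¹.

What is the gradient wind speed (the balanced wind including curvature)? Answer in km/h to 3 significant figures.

96.4 km/h

Around a low, centrifugal force acts outward with Coriolis, so pressure-gradient force balances both:
(1/ρ)|∂P/∂n| = fV + V²/R  →  V² + fR·V − fR·V_g = 0
With fR = 9.57×10⁻⁵ × 390×10³ m = 37.3 m/s:
V = [−fR + √((fR)² + 4 fR V_g)]/2 = [−37.3 + √(37.3² + 4×37.3×46)]/2 = 26.8 m/s
Subgeostrophic (V < V_g = 46 m/s), as expected around a low.
Converting: 26.8 m/s × 3.6 = 96.4 km/h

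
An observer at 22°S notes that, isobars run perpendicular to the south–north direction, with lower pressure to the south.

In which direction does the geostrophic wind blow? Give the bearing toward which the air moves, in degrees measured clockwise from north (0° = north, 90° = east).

The pressure-gradient force points toward the south (bearing 180°).
Geostrophic balance: in the Southern Hemisphere the Coriolis force deflects motion to the left, so the geostrophic wind blows 90° to the left of the pressure-gradient force (low pressure on the right).
Rotating 180° by 90° counterclockwise gives 090° — the wind blows toward the east.

090°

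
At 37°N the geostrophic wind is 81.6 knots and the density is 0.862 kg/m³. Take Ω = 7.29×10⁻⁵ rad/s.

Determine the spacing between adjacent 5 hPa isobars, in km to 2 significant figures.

Coriolis parameter at 37°N:
f = 2Ω sin φ = 2 × 7.29×10⁻⁵ × sin 37° = 8.77×10⁻⁵ s⁻¹
Wind speed in SI: 81.6 knots = 42.0 m/s
Geostrophic balance rearranged: |∂P/∂n| = f ρ V_g
|∂P/∂n| = 8.77×10⁻⁵ × 0.862 × 42.0 = 3.18×10⁻³ Pa/m
Isobar spacing: Δn = ΔP/|∂P/∂n| = 500 Pa / 3.18×10⁻³ Pa/m = 157476 m ≈ 160 km

160 km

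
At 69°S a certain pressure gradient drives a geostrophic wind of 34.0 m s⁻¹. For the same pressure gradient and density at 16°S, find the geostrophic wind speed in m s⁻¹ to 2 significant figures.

With the same pressure gradient and density, V_g ∝ 1/f ∝ 1/sin φ.
V₂ = V₁ · sin φ₁ / sin φ₂ = 34.0 × sin 69° / sin 16°
V₂ = 34.0 × 0.9336/0.2756 = 120 m s⁻¹

120 m s⁻¹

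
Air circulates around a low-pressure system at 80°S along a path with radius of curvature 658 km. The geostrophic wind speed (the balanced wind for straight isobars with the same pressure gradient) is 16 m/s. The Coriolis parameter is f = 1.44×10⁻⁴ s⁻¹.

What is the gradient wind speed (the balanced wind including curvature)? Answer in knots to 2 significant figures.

Around a low, centrifugal force acts outward with Coriolis, so pressure-gradient force balances both:
(1/ρ)|∂P/∂n| = fV + V²/R  →  V² + fR·V − fR·V_g = 0
With fR = 1.44×10⁻⁴ × 658×10³ m = 94.8 m/s:
V = [−fR + √((fR)² + 4 fR V_g)]/2 = [−94.8 + √(94.8² + 4×94.8×16)]/2 = 13.9 m/s
Subgeostrophic (V < V_g = 16 m/s), as expected around a low.
Converting: 13.9 m/s × 1.944 = 27 knots

27 knots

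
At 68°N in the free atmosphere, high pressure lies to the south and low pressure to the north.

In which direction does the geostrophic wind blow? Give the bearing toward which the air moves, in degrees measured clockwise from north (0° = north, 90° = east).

090°

The pressure-gradient force points toward the north (bearing 000°).
Geostrophic balance: in the Northern Hemisphere the Coriolis force deflects motion to the right, so the geostrophic wind blows 90° to the right of the pressure-gradient force (low pressure on the left).
Rotating 000° by 90° clockwise gives 090° — the wind blows toward the east.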